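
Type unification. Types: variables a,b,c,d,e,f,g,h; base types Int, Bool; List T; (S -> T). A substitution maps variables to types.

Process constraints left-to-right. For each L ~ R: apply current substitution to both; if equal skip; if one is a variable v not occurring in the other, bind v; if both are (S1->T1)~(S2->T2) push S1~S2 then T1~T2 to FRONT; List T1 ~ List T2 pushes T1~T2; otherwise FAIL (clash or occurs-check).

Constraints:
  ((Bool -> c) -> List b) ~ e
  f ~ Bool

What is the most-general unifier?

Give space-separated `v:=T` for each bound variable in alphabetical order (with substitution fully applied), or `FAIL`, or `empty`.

step 1: unify ((Bool -> c) -> List b) ~ e  [subst: {-} | 1 pending]
  bind e := ((Bool -> c) -> List b)
step 2: unify f ~ Bool  [subst: {e:=((Bool -> c) -> List b)} | 0 pending]
  bind f := Bool

Answer: e:=((Bool -> c) -> List b) f:=Bool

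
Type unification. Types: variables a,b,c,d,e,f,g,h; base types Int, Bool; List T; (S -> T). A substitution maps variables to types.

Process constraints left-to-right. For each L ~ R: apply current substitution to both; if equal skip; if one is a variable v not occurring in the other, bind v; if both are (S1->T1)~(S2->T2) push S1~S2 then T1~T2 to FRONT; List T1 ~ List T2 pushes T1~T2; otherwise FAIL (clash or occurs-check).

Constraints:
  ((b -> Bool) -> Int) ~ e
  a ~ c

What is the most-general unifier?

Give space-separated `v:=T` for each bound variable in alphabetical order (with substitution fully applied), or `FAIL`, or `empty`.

Answer: a:=c e:=((b -> Bool) -> Int)

Derivation:
step 1: unify ((b -> Bool) -> Int) ~ e  [subst: {-} | 1 pending]
  bind e := ((b -> Bool) -> Int)
step 2: unify a ~ c  [subst: {e:=((b -> Bool) -> Int)} | 0 pending]
  bind a := c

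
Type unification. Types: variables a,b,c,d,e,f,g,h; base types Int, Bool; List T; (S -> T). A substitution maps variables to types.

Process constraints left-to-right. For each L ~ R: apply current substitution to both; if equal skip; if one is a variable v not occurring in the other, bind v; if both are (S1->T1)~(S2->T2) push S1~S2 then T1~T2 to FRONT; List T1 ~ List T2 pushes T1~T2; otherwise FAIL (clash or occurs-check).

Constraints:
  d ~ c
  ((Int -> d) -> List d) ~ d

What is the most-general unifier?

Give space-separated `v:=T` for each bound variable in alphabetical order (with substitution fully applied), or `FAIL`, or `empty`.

Answer: FAIL

Derivation:
step 1: unify d ~ c  [subst: {-} | 1 pending]
  bind d := c
step 2: unify ((Int -> c) -> List c) ~ c  [subst: {d:=c} | 0 pending]
  occurs-check fail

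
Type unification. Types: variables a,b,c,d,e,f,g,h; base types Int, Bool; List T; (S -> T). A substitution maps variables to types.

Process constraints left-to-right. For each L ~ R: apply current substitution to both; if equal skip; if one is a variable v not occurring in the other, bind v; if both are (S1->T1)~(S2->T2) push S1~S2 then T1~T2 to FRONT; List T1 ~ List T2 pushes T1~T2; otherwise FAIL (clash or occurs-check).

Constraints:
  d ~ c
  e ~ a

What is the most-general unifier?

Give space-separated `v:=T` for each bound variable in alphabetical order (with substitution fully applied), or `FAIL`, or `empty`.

Answer: d:=c e:=a

Derivation:
step 1: unify d ~ c  [subst: {-} | 1 pending]
  bind d := c
step 2: unify e ~ a  [subst: {d:=c} | 0 pending]
  bind e := a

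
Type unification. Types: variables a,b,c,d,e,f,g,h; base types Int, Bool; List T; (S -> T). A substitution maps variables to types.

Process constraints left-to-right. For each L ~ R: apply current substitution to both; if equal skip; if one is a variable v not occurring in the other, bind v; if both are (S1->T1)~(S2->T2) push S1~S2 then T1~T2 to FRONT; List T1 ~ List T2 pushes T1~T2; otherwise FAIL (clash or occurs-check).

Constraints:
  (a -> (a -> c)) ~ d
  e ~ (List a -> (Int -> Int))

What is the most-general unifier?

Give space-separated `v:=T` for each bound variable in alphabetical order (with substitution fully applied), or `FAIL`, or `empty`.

step 1: unify (a -> (a -> c)) ~ d  [subst: {-} | 1 pending]
  bind d := (a -> (a -> c))
step 2: unify e ~ (List a -> (Int -> Int))  [subst: {d:=(a -> (a -> c))} | 0 pending]
  bind e := (List a -> (Int -> Int))

Answer: d:=(a -> (a -> c)) e:=(List a -> (Int -> Int))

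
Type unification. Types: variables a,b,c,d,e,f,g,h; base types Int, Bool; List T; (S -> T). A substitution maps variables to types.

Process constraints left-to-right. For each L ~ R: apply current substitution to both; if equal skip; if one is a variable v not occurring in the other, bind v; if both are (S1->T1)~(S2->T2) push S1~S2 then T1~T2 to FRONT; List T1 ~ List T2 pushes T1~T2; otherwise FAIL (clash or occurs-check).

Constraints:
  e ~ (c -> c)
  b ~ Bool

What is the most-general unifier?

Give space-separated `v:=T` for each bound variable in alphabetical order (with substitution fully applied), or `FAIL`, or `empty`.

Answer: b:=Bool e:=(c -> c)

Derivation:
step 1: unify e ~ (c -> c)  [subst: {-} | 1 pending]
  bind e := (c -> c)
step 2: unify b ~ Bool  [subst: {e:=(c -> c)} | 0 pending]
  bind b := Bool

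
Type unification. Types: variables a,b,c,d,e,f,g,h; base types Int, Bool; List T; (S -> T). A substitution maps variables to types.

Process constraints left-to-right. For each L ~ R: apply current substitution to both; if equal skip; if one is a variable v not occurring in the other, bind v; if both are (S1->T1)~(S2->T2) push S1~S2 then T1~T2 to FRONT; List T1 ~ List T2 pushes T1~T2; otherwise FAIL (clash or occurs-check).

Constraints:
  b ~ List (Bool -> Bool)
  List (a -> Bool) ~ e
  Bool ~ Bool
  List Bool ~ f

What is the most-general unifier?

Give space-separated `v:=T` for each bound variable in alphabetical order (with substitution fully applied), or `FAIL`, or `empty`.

step 1: unify b ~ List (Bool -> Bool)  [subst: {-} | 3 pending]
  bind b := List (Bool -> Bool)
step 2: unify List (a -> Bool) ~ e  [subst: {b:=List (Bool -> Bool)} | 2 pending]
  bind e := List (a -> Bool)
step 3: unify Bool ~ Bool  [subst: {b:=List (Bool -> Bool), e:=List (a -> Bool)} | 1 pending]
  -> identical, skip
step 4: unify List Bool ~ f  [subst: {b:=List (Bool -> Bool), e:=List (a -> Bool)} | 0 pending]
  bind f := List Bool

Answer: b:=List (Bool -> Bool) e:=List (a -> Bool) f:=List Bool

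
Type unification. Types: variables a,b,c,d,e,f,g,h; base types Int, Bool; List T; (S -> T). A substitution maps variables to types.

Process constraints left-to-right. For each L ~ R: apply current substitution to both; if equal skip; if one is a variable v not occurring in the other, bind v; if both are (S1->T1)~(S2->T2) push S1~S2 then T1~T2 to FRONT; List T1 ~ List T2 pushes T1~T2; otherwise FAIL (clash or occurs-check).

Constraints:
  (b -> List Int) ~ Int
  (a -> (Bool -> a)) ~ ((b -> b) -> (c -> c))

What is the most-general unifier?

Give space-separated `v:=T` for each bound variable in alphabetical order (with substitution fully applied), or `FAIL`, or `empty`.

step 1: unify (b -> List Int) ~ Int  [subst: {-} | 1 pending]
  clash: (b -> List Int) vs Int

Answer: FAIL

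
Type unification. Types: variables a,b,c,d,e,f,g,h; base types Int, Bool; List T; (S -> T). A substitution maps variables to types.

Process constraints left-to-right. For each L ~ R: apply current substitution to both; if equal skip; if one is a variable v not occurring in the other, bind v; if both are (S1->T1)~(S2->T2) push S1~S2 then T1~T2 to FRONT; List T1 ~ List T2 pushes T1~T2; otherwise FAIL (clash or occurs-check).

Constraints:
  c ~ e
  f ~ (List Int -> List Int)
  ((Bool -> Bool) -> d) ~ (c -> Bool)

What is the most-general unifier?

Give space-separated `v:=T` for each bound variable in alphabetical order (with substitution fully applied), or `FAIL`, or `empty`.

Answer: c:=(Bool -> Bool) d:=Bool e:=(Bool -> Bool) f:=(List Int -> List Int)

Derivation:
step 1: unify c ~ e  [subst: {-} | 2 pending]
  bind c := e
step 2: unify f ~ (List Int -> List Int)  [subst: {c:=e} | 1 pending]
  bind f := (List Int -> List Int)
step 3: unify ((Bool -> Bool) -> d) ~ (e -> Bool)  [subst: {c:=e, f:=(List Int -> List Int)} | 0 pending]
  -> decompose arrow: push (Bool -> Bool)~e, d~Bool
step 4: unify (Bool -> Bool) ~ e  [subst: {c:=e, f:=(List Int -> List Int)} | 1 pending]
  bind e := (Bool -> Bool)
step 5: unify d ~ Bool  [subst: {c:=e, f:=(List Int -> List Int), e:=(Bool -> Bool)} | 0 pending]
  bind d := Bool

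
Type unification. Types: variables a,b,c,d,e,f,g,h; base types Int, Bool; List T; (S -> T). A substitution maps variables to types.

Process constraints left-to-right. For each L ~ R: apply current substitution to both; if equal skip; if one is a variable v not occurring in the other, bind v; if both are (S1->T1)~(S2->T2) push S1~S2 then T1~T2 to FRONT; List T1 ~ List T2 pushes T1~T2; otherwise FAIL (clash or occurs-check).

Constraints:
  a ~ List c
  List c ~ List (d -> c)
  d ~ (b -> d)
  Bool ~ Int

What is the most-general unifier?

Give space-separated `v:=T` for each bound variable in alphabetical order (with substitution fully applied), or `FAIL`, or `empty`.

step 1: unify a ~ List c  [subst: {-} | 3 pending]
  bind a := List c
step 2: unify List c ~ List (d -> c)  [subst: {a:=List c} | 2 pending]
  -> decompose List: push c~(d -> c)
step 3: unify c ~ (d -> c)  [subst: {a:=List c} | 2 pending]
  occurs-check fail: c in (d -> c)

Answer: FAIL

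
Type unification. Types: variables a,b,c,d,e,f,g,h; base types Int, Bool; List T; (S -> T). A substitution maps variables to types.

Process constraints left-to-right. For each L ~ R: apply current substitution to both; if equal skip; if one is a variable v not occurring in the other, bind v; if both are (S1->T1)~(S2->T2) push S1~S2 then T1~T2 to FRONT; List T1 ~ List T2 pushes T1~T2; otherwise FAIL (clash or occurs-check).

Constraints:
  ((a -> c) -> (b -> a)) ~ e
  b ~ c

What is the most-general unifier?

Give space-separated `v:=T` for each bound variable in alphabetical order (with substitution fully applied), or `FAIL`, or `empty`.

Answer: b:=c e:=((a -> c) -> (c -> a))

Derivation:
step 1: unify ((a -> c) -> (b -> a)) ~ e  [subst: {-} | 1 pending]
  bind e := ((a -> c) -> (b -> a))
step 2: unify b ~ c  [subst: {e:=((a -> c) -> (b -> a))} | 0 pending]
  bind b := c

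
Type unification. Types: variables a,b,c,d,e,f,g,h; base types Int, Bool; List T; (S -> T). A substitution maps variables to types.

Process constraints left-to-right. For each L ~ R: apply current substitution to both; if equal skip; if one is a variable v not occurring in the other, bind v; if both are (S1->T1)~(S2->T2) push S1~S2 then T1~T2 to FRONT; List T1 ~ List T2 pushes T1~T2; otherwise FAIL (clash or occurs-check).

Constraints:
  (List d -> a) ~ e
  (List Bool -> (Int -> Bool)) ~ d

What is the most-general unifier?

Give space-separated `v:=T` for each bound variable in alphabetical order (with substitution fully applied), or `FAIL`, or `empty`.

Answer: d:=(List Bool -> (Int -> Bool)) e:=(List (List Bool -> (Int -> Bool)) -> a)

Derivation:
step 1: unify (List d -> a) ~ e  [subst: {-} | 1 pending]
  bind e := (List d -> a)
step 2: unify (List Bool -> (Int -> Bool)) ~ d  [subst: {e:=(List d -> a)} | 0 pending]
  bind d := (List Bool -> (Int -> Bool))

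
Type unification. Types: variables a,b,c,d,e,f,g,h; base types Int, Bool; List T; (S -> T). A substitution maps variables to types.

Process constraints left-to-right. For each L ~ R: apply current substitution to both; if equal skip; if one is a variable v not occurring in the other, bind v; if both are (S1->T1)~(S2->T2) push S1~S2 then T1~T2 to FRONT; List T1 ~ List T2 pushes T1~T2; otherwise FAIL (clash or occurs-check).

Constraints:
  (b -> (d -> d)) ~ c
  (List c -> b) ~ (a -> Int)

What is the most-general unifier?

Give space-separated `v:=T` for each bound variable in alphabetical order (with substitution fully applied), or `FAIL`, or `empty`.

step 1: unify (b -> (d -> d)) ~ c  [subst: {-} | 1 pending]
  bind c := (b -> (d -> d))
step 2: unify (List (b -> (d -> d)) -> b) ~ (a -> Int)  [subst: {c:=(b -> (d -> d))} | 0 pending]
  -> decompose arrow: push List (b -> (d -> d))~a, b~Int
step 3: unify List (b -> (d -> d)) ~ a  [subst: {c:=(b -> (d -> d))} | 1 pending]
  bind a := List (b -> (d -> d))
step 4: unify b ~ Int  [subst: {c:=(b -> (d -> d)), a:=List (b -> (d -> d))} | 0 pending]
  bind b := Int

Answer: a:=List (Int -> (d -> d)) b:=Int c:=(Int -> (d -> d))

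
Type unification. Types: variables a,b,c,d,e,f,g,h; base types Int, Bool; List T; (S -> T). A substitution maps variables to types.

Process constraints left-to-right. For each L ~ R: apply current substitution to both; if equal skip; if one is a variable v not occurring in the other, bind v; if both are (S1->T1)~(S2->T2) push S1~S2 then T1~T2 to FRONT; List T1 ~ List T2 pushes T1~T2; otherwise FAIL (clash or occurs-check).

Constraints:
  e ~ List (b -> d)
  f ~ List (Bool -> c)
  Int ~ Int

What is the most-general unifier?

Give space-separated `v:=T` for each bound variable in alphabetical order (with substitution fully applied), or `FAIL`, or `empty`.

step 1: unify e ~ List (b -> d)  [subst: {-} | 2 pending]
  bind e := List (b -> d)
step 2: unify f ~ List (Bool -> c)  [subst: {e:=List (b -> d)} | 1 pending]
  bind f := List (Bool -> c)
step 3: unify Int ~ Int  [subst: {e:=List (b -> d), f:=List (Bool -> c)} | 0 pending]
  -> identical, skip

Answer: e:=List (b -> d) f:=List (Bool -> c)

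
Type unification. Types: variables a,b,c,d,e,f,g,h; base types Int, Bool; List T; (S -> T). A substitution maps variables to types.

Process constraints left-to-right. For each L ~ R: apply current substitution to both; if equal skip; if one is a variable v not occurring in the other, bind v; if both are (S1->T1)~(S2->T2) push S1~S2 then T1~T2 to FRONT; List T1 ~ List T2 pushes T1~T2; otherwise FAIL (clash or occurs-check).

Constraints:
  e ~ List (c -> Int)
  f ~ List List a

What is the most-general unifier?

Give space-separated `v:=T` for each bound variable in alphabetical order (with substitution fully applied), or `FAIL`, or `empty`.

Answer: e:=List (c -> Int) f:=List List a

Derivation:
step 1: unify e ~ List (c -> Int)  [subst: {-} | 1 pending]
  bind e := List (c -> Int)
step 2: unify f ~ List List a  [subst: {e:=List (c -> Int)} | 0 pending]
  bind f := List List a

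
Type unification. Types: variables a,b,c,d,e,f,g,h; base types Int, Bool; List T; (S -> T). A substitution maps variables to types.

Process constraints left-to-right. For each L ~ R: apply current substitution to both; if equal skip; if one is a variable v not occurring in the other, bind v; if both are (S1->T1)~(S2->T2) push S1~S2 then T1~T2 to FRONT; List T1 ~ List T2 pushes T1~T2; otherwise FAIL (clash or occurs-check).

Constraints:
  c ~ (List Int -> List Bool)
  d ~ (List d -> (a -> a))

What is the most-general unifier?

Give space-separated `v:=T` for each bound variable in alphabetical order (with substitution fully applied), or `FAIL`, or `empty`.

step 1: unify c ~ (List Int -> List Bool)  [subst: {-} | 1 pending]
  bind c := (List Int -> List Bool)
step 2: unify d ~ (List d -> (a -> a))  [subst: {c:=(List Int -> List Bool)} | 0 pending]
  occurs-check fail: d in (List d -> (a -> a))

Answer: FAIL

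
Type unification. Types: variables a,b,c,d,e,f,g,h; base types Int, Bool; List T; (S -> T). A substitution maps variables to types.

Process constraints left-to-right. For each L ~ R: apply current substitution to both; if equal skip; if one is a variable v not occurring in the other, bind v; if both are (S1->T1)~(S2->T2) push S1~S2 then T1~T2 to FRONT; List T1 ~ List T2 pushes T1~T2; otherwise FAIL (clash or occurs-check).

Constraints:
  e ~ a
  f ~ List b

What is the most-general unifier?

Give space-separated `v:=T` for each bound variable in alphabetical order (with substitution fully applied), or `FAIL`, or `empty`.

Answer: e:=a f:=List b

Derivation:
step 1: unify e ~ a  [subst: {-} | 1 pending]
  bind e := a
step 2: unify f ~ List b  [subst: {e:=a} | 0 pending]
  bind f := List b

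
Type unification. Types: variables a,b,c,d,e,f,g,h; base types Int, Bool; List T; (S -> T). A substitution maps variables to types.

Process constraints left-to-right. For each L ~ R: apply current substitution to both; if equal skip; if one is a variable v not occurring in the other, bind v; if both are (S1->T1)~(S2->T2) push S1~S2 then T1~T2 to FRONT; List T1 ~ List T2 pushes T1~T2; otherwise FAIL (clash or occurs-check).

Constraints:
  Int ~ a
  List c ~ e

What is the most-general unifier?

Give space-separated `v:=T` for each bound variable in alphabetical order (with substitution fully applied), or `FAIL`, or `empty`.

step 1: unify Int ~ a  [subst: {-} | 1 pending]
  bind a := Int
step 2: unify List c ~ e  [subst: {a:=Int} | 0 pending]
  bind e := List c

Answer: a:=Int e:=List c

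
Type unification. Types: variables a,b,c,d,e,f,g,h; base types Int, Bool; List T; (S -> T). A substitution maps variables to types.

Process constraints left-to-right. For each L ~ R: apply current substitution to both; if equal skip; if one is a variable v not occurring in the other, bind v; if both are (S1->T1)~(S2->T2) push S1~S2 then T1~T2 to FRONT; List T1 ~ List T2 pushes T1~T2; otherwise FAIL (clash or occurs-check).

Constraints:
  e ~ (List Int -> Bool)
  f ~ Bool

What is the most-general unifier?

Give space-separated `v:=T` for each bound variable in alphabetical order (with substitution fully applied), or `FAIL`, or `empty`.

step 1: unify e ~ (List Int -> Bool)  [subst: {-} | 1 pending]
  bind e := (List Int -> Bool)
step 2: unify f ~ Bool  [subst: {e:=(List Int -> Bool)} | 0 pending]
  bind f := Bool

Answer: e:=(List Int -> Bool) f:=Bool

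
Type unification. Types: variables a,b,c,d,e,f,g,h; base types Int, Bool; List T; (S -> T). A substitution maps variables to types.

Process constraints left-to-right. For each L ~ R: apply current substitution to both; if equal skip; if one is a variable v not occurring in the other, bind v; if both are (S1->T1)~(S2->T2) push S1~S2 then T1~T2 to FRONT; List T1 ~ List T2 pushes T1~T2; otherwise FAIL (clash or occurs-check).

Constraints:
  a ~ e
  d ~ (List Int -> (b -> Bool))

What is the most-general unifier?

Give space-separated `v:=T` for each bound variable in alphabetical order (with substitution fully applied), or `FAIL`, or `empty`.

step 1: unify a ~ e  [subst: {-} | 1 pending]
  bind a := e
step 2: unify d ~ (List Int -> (b -> Bool))  [subst: {a:=e} | 0 pending]
  bind d := (List Int -> (b -> Bool))

Answer: a:=e d:=(List Int -> (b -> Bool))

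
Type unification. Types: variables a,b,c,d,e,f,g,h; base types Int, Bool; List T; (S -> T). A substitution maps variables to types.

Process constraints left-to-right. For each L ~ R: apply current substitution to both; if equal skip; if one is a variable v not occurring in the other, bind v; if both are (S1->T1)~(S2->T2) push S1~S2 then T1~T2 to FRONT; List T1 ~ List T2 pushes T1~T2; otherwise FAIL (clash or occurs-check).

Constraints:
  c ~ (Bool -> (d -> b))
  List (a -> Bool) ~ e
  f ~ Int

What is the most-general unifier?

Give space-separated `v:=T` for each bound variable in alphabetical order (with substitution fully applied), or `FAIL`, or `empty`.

step 1: unify c ~ (Bool -> (d -> b))  [subst: {-} | 2 pending]
  bind c := (Bool -> (d -> b))
step 2: unify List (a -> Bool) ~ e  [subst: {c:=(Bool -> (d -> b))} | 1 pending]
  bind e := List (a -> Bool)
step 3: unify f ~ Int  [subst: {c:=(Bool -> (d -> b)), e:=List (a -> Bool)} | 0 pending]
  bind f := Int

Answer: c:=(Bool -> (d -> b)) e:=List (a -> Bool) f:=Int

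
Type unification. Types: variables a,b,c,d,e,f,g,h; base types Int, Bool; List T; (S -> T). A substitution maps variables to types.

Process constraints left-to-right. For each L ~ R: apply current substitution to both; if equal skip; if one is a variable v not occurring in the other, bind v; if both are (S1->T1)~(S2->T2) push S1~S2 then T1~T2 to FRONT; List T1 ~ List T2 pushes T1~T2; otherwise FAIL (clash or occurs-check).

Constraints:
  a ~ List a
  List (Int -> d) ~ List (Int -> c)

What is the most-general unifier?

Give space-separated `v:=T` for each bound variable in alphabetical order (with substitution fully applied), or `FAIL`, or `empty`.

Answer: FAIL

Derivation:
step 1: unify a ~ List a  [subst: {-} | 1 pending]
  occurs-check fail: a in List a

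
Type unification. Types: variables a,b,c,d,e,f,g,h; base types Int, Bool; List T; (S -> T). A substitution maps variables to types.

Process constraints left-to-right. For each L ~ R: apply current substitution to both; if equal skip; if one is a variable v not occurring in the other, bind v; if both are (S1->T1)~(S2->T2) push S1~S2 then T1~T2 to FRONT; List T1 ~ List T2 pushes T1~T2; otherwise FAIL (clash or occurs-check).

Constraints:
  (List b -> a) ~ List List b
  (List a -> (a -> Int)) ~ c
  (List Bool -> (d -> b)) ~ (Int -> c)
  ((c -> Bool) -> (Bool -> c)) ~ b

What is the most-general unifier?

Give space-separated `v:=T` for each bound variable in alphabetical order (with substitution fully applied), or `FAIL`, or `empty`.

Answer: FAIL

Derivation:
step 1: unify (List b -> a) ~ List List b  [subst: {-} | 3 pending]
  clash: (List b -> a) vs List List b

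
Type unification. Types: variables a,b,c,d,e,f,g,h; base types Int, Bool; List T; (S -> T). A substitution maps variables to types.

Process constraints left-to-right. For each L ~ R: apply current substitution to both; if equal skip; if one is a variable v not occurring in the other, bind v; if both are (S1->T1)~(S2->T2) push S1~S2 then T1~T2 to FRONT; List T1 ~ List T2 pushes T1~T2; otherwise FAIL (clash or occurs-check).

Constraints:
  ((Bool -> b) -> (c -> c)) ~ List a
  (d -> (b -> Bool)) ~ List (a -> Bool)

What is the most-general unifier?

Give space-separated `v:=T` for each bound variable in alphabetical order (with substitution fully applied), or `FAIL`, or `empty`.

Answer: FAIL

Derivation:
step 1: unify ((Bool -> b) -> (c -> c)) ~ List a  [subst: {-} | 1 pending]
  clash: ((Bool -> b) -> (c -> c)) vs List a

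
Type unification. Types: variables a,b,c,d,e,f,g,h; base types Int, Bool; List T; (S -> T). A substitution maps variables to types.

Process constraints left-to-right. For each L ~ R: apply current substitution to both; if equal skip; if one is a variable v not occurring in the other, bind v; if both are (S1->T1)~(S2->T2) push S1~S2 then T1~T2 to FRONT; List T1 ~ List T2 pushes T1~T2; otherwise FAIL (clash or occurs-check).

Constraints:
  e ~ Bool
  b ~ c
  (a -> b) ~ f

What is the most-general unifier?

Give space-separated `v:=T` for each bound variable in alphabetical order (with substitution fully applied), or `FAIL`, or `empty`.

step 1: unify e ~ Bool  [subst: {-} | 2 pending]
  bind e := Bool
step 2: unify b ~ c  [subst: {e:=Bool} | 1 pending]
  bind b := c
step 3: unify (a -> c) ~ f  [subst: {e:=Bool, b:=c} | 0 pending]
  bind f := (a -> c)

Answer: b:=c e:=Bool f:=(a -> c)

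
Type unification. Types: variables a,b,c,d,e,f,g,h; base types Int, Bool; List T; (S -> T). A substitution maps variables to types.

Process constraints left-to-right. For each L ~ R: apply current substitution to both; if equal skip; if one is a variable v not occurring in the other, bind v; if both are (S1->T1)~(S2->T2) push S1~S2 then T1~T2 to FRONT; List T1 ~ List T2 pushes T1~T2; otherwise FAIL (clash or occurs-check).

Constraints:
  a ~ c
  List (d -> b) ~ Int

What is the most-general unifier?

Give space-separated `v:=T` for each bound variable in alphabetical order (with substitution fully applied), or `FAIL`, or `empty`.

step 1: unify a ~ c  [subst: {-} | 1 pending]
  bind a := c
step 2: unify List (d -> b) ~ Int  [subst: {a:=c} | 0 pending]
  clash: List (d -> b) vs Int

Answer: FAIL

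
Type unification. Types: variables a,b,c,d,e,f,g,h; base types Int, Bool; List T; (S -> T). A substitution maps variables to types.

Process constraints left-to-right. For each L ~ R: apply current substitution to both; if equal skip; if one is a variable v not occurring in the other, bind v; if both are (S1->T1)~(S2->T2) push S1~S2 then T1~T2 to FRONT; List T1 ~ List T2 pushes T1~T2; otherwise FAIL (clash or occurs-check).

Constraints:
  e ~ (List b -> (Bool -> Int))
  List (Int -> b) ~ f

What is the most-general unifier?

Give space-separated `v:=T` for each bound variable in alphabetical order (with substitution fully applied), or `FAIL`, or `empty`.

step 1: unify e ~ (List b -> (Bool -> Int))  [subst: {-} | 1 pending]
  bind e := (List b -> (Bool -> Int))
step 2: unify List (Int -> b) ~ f  [subst: {e:=(List b -> (Bool -> Int))} | 0 pending]
  bind f := List (Int -> b)

Answer: e:=(List b -> (Bool -> Int)) f:=List (Int -> b)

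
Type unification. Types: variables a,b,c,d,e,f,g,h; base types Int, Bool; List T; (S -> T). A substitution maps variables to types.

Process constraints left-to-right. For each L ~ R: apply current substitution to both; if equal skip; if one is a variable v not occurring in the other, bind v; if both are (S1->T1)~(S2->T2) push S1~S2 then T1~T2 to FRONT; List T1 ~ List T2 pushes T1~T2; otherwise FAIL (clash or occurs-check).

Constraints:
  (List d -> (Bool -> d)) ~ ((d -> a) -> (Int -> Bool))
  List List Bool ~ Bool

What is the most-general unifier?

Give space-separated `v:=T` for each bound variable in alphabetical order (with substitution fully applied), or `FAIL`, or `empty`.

Answer: FAIL

Derivation:
step 1: unify (List d -> (Bool -> d)) ~ ((d -> a) -> (Int -> Bool))  [subst: {-} | 1 pending]
  -> decompose arrow: push List d~(d -> a), (Bool -> d)~(Int -> Bool)
step 2: unify List d ~ (d -> a)  [subst: {-} | 2 pending]
  clash: List d vs (d -> a)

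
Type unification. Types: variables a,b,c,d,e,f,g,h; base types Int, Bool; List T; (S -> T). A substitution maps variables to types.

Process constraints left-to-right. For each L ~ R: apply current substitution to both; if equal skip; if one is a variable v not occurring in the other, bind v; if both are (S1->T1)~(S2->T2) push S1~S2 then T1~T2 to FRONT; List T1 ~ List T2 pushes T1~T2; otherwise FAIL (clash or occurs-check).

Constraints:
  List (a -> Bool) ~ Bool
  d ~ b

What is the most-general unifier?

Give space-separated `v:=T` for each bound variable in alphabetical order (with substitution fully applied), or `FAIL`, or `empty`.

step 1: unify List (a -> Bool) ~ Bool  [subst: {-} | 1 pending]
  clash: List (a -> Bool) vs Bool

Answer: FAIL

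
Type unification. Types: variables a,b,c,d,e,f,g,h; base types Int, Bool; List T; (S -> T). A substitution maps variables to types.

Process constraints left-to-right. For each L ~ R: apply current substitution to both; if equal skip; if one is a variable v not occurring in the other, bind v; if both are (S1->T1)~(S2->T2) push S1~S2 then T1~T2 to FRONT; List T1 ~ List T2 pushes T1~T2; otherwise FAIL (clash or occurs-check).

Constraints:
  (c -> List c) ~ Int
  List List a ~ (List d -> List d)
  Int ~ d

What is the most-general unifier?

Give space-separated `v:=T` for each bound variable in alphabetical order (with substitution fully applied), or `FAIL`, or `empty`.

Answer: FAIL

Derivation:
step 1: unify (c -> List c) ~ Int  [subst: {-} | 2 pending]
  clash: (c -> List c) vs Int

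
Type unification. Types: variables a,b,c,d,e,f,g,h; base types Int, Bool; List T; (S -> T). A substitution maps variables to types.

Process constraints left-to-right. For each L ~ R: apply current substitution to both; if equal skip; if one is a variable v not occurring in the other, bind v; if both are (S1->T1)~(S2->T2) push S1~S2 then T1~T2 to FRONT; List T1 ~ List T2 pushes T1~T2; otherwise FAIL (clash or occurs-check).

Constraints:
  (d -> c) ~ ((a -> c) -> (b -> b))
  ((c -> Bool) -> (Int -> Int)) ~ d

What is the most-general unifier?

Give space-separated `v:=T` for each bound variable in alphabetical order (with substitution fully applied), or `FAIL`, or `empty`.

Answer: a:=((Int -> Int) -> Bool) b:=Int c:=(Int -> Int) d:=(((Int -> Int) -> Bool) -> (Int -> Int))

Derivation:
step 1: unify (d -> c) ~ ((a -> c) -> (b -> b))  [subst: {-} | 1 pending]
  -> decompose arrow: push d~(a -> c), c~(b -> b)
step 2: unify d ~ (a -> c)  [subst: {-} | 2 pending]
  bind d := (a -> c)
step 3: unify c ~ (b -> b)  [subst: {d:=(a -> c)} | 1 pending]
  bind c := (b -> b)
step 4: unify (((b -> b) -> Bool) -> (Int -> Int)) ~ (a -> (b -> b))  [subst: {d:=(a -> c), c:=(b -> b)} | 0 pending]
  -> decompose arrow: push ((b -> b) -> Bool)~a, (Int -> Int)~(b -> b)
step 5: unify ((b -> b) -> Bool) ~ a  [subst: {d:=(a -> c), c:=(b -> b)} | 1 pending]
  bind a := ((b -> b) -> Bool)
step 6: unify (Int -> Int) ~ (b -> b)  [subst: {d:=(a -> c), c:=(b -> b), a:=((b -> b) -> Bool)} | 0 pending]
  -> decompose arrow: push Int~b, Int~b
step 7: unify Int ~ b  [subst: {d:=(a -> c), c:=(b -> b), a:=((b -> b) -> Bool)} | 1 pending]
  bind b := Int
step 8: unify Int ~ Int  [subst: {d:=(a -> c), c:=(b -> b), a:=((b -> b) -> Bool), b:=Int} | 0 pending]
  -> identical, skip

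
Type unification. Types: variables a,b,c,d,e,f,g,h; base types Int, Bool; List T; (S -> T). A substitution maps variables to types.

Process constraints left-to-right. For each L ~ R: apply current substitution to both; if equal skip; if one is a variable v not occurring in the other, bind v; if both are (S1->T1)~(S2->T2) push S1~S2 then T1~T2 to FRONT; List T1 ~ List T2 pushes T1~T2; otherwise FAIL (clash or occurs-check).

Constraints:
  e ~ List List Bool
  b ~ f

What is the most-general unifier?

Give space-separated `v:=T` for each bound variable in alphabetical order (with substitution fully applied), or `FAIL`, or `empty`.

step 1: unify e ~ List List Bool  [subst: {-} | 1 pending]
  bind e := List List Bool
step 2: unify b ~ f  [subst: {e:=List List Bool} | 0 pending]
  bind b := f

Answer: b:=f e:=List List Bool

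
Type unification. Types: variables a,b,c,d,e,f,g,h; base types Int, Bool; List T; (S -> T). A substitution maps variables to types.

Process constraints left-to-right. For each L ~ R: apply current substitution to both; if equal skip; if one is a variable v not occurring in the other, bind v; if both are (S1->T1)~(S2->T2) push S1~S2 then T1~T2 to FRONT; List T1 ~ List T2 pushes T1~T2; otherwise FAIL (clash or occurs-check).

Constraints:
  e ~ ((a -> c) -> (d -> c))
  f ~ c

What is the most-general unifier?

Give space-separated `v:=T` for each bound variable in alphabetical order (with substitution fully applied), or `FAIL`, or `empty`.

Answer: e:=((a -> c) -> (d -> c)) f:=c

Derivation:
step 1: unify e ~ ((a -> c) -> (d -> c))  [subst: {-} | 1 pending]
  bind e := ((a -> c) -> (d -> c))
step 2: unify f ~ c  [subst: {e:=((a -> c) -> (d -> c))} | 0 pending]
  bind f := c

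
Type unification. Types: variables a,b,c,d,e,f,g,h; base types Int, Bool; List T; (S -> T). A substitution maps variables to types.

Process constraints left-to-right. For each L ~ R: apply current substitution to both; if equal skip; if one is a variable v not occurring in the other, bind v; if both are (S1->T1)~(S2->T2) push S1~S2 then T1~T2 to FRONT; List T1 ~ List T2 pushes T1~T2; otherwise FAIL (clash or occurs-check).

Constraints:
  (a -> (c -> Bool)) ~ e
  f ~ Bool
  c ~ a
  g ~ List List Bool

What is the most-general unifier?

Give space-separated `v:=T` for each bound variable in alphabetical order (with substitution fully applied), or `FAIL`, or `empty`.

step 1: unify (a -> (c -> Bool)) ~ e  [subst: {-} | 3 pending]
  bind e := (a -> (c -> Bool))
step 2: unify f ~ Bool  [subst: {e:=(a -> (c -> Bool))} | 2 pending]
  bind f := Bool
step 3: unify c ~ a  [subst: {e:=(a -> (c -> Bool)), f:=Bool} | 1 pending]
  bind c := a
step 4: unify g ~ List List Bool  [subst: {e:=(a -> (c -> Bool)), f:=Bool, c:=a} | 0 pending]
  bind g := List List Bool

Answer: c:=a e:=(a -> (a -> Bool)) f:=Bool g:=List List Bool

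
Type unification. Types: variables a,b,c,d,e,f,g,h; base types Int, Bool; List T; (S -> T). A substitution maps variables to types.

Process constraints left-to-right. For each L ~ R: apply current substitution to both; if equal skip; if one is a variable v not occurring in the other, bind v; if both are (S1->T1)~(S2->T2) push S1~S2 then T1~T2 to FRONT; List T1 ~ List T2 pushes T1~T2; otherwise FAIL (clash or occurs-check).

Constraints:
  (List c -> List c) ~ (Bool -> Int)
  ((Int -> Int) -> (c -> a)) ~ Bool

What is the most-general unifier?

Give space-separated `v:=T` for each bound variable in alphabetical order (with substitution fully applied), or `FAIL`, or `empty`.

step 1: unify (List c -> List c) ~ (Bool -> Int)  [subst: {-} | 1 pending]
  -> decompose arrow: push List c~Bool, List c~Int
step 2: unify List c ~ Bool  [subst: {-} | 2 pending]
  clash: List c vs Bool

Answer: FAIL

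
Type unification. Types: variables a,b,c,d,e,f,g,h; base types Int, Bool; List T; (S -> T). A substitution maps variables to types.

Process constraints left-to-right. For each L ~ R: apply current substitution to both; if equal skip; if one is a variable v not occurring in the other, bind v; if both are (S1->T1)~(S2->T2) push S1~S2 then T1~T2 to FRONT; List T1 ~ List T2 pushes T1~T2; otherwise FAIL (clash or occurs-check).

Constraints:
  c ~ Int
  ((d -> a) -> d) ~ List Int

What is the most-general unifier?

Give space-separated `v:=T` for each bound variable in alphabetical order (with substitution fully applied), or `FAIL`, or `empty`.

Answer: FAIL

Derivation:
step 1: unify c ~ Int  [subst: {-} | 1 pending]
  bind c := Int
step 2: unify ((d -> a) -> d) ~ List Int  [subst: {c:=Int} | 0 pending]
  clash: ((d -> a) -> d) vs List Int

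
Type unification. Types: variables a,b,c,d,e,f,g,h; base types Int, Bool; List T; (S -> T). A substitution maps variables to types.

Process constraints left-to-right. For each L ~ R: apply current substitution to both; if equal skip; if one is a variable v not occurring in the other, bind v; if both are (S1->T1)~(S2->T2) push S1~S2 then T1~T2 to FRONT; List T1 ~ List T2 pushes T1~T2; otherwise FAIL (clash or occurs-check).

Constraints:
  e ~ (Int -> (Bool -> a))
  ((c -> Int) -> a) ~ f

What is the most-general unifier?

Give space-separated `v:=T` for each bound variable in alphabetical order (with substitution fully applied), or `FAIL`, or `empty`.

step 1: unify e ~ (Int -> (Bool -> a))  [subst: {-} | 1 pending]
  bind e := (Int -> (Bool -> a))
step 2: unify ((c -> Int) -> a) ~ f  [subst: {e:=(Int -> (Bool -> a))} | 0 pending]
  bind f := ((c -> Int) -> a)

Answer: e:=(Int -> (Bool -> a)) f:=((c -> Int) -> a)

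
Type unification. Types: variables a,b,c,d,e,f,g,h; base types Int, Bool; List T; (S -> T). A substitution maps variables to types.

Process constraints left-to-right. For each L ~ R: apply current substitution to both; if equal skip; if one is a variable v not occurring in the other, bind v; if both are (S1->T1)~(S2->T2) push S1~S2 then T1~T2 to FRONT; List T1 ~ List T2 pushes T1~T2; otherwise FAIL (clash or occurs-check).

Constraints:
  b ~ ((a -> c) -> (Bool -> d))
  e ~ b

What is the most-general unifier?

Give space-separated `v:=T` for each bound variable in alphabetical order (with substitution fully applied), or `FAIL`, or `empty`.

Answer: b:=((a -> c) -> (Bool -> d)) e:=((a -> c) -> (Bool -> d))

Derivation:
step 1: unify b ~ ((a -> c) -> (Bool -> d))  [subst: {-} | 1 pending]
  bind b := ((a -> c) -> (Bool -> d))
step 2: unify e ~ ((a -> c) -> (Bool -> d))  [subst: {b:=((a -> c) -> (Bool -> d))} | 0 pending]
  bind e := ((a -> c) -> (Bool -> d))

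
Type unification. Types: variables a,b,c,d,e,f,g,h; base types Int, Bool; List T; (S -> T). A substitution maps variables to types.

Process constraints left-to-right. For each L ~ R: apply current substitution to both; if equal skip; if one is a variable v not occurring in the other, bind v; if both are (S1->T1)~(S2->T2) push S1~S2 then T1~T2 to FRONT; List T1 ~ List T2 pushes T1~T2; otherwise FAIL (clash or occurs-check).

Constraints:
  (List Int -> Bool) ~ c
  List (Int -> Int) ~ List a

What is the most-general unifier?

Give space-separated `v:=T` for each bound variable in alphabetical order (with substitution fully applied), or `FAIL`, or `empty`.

Answer: a:=(Int -> Int) c:=(List Int -> Bool)

Derivation:
step 1: unify (List Int -> Bool) ~ c  [subst: {-} | 1 pending]
  bind c := (List Int -> Bool)
step 2: unify List (Int -> Int) ~ List a  [subst: {c:=(List Int -> Bool)} | 0 pending]
  -> decompose List: push (Int -> Int)~a
step 3: unify (Int -> Int) ~ a  [subst: {c:=(List Int -> Bool)} | 0 pending]
  bind a := (Int -> Int)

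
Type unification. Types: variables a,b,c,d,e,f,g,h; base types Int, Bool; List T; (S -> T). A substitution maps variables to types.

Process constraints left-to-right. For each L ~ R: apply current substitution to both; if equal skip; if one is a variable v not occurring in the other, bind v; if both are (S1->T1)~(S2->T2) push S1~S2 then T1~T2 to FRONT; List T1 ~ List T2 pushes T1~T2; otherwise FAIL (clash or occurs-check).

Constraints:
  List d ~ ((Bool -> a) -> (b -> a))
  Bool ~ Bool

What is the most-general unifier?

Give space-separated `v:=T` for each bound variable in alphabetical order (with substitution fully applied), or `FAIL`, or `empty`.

step 1: unify List d ~ ((Bool -> a) -> (b -> a))  [subst: {-} | 1 pending]
  clash: List d vs ((Bool -> a) -> (b -> a))

Answer: FAIL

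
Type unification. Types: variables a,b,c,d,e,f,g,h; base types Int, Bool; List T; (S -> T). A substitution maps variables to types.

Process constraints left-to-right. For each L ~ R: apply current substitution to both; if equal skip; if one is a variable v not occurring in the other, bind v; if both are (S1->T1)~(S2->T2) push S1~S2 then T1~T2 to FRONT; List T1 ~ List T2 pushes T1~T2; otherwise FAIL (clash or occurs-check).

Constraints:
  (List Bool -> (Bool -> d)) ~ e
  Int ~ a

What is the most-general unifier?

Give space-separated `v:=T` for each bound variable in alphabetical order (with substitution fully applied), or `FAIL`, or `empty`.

Answer: a:=Int e:=(List Bool -> (Bool -> d))

Derivation:
step 1: unify (List Bool -> (Bool -> d)) ~ e  [subst: {-} | 1 pending]
  bind e := (List Bool -> (Bool -> d))
step 2: unify Int ~ a  [subst: {e:=(List Bool -> (Bool -> d))} | 0 pending]
  bind a := Int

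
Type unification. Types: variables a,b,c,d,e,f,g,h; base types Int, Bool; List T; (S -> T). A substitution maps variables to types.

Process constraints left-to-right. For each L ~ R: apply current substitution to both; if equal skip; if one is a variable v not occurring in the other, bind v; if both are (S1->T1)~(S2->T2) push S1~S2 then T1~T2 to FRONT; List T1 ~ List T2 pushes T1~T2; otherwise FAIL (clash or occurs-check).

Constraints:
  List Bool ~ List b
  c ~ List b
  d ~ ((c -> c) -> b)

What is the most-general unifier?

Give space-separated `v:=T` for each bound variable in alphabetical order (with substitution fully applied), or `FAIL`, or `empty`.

step 1: unify List Bool ~ List b  [subst: {-} | 2 pending]
  -> decompose List: push Bool~b
step 2: unify Bool ~ b  [subst: {-} | 2 pending]
  bind b := Bool
step 3: unify c ~ List Bool  [subst: {b:=Bool} | 1 pending]
  bind c := List Bool
step 4: unify d ~ ((List Bool -> List Bool) -> Bool)  [subst: {b:=Bool, c:=List Bool} | 0 pending]
  bind d := ((List Bool -> List Bool) -> Bool)

Answer: b:=Bool c:=List Bool d:=((List Bool -> List Bool) -> Bool)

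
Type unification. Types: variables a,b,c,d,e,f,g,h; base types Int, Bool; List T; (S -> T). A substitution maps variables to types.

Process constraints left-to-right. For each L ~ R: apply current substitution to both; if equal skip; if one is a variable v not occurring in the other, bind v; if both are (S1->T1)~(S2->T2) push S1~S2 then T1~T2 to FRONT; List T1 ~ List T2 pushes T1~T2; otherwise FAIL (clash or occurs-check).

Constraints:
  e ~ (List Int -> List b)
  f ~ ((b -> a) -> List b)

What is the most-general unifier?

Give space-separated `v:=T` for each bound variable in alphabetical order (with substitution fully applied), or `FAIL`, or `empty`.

Answer: e:=(List Int -> List b) f:=((b -> a) -> List b)

Derivation:
step 1: unify e ~ (List Int -> List b)  [subst: {-} | 1 pending]
  bind e := (List Int -> List b)
step 2: unify f ~ ((b -> a) -> List b)  [subst: {e:=(List Int -> List b)} | 0 pending]
  bind f := ((b -> a) -> List b)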